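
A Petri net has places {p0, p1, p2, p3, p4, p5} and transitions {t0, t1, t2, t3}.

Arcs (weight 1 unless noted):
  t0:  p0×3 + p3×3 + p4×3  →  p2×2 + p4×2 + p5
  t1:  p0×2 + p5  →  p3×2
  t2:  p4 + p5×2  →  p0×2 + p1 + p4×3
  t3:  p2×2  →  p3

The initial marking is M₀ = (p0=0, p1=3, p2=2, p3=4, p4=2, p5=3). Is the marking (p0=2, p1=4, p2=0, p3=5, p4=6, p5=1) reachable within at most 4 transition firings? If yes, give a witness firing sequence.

NO — not reachable within 4 firings

depth 0: 1 marking
depth 1: 3 markings reached so far
depth 2: 5 markings reached so far
depth 3: 6 markings reached so far
depth 4: 6 markings reached so far
(frontier empty at depth 4; search complete)
target is not among the 6 markings reachable within 4 steps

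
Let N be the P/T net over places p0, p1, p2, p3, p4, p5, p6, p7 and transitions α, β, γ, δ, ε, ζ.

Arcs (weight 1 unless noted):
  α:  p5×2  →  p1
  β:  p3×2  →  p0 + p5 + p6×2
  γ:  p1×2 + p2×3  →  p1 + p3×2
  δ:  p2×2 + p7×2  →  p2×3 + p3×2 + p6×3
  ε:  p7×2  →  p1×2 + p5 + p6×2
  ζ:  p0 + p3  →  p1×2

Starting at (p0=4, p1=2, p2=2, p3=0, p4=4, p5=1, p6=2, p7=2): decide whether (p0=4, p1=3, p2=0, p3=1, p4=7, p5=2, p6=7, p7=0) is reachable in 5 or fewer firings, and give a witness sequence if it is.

NO — not reachable within 5 firings

depth 0: 1 marking
depth 1: 3 markings reached so far
depth 2: 7 markings reached so far
depth 3: 11 markings reached so far
depth 4: 15 markings reached so far
depth 5: 19 markings reached so far
target is not among the 19 markings reachable within 5 steps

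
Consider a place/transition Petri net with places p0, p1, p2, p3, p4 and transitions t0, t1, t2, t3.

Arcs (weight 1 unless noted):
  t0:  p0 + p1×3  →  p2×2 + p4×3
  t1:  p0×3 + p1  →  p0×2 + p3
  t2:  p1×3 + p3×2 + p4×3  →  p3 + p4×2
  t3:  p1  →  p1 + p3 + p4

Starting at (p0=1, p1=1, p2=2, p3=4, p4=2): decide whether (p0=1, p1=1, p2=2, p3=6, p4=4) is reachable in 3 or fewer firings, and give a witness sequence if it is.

YES — reachable via ⟨t3, t3⟩ (2 firings)

step 1: fire t3:  (p0=1, p1=1, p2=2, p3=4, p4=2) → (p0=1, p1=1, p2=2, p3=5, p4=3)
step 2: fire t3:  (p0=1, p1=1, p2=2, p3=5, p4=3) → (p0=1, p1=1, p2=2, p3=6, p4=4)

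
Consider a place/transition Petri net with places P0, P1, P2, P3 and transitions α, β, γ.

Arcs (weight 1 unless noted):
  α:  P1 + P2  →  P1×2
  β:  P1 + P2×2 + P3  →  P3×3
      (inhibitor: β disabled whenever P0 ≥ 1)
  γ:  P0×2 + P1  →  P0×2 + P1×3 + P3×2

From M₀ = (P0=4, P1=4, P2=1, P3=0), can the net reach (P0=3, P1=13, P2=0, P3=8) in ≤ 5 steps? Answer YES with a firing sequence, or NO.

depth 0: 1 marking
depth 1: 3 markings reached so far
depth 2: 5 markings reached so far
depth 3: 7 markings reached so far
depth 4: 9 markings reached so far
depth 5: 11 markings reached so far
target is not among the 11 markings reachable within 5 steps

NO — not reachable within 5 firings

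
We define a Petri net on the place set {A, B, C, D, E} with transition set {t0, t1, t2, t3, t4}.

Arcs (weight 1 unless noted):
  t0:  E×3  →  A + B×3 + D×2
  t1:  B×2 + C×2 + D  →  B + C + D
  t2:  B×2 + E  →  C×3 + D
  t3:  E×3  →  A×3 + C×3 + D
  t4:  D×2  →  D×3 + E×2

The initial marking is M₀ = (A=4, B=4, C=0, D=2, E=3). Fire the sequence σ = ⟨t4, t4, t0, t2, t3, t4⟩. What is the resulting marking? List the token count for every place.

(A=8, B=5, C=6, D=9, E=2)

step 1: fire t4:  (A=4, B=4, C=0, D=2, E=3) → (A=4, B=4, C=0, D=3, E=5)
step 2: fire t4:  (A=4, B=4, C=0, D=3, E=5) → (A=4, B=4, C=0, D=4, E=7)
step 3: fire t0:  (A=4, B=4, C=0, D=4, E=7) → (A=5, B=7, C=0, D=6, E=4)
step 4: fire t2:  (A=5, B=7, C=0, D=6, E=4) → (A=5, B=5, C=3, D=7, E=3)
step 5: fire t3:  (A=5, B=5, C=3, D=7, E=3) → (A=8, B=5, C=6, D=8, E=0)
step 6: fire t4:  (A=8, B=5, C=6, D=8, E=0) → (A=8, B=5, C=6, D=9, E=2)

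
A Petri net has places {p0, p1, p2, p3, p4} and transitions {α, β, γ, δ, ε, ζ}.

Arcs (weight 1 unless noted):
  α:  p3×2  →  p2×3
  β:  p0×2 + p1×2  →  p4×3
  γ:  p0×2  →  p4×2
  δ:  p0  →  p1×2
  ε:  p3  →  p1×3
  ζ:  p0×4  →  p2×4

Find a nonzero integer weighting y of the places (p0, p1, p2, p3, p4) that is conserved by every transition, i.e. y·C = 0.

Incidence matrix C (rows=places, cols=transitions):
        α    β    γ    δ    ε    ζ
   p0   0   -2   -2   -1    0   -4
   p1   0   -2    0    2    3    0
   p2   3    0    0    0    0    4
   p3  -2    0    0    0   -1    0
   p4   0    3    2    0    0    0

Candidate y = [2, 1, 2, 3, 2]; check y·C column-wise:
  col α: 2·0 + 1·0 + 2·3 + 3·-2 + 2·0 = 0
  col β: 2·-2 + 1·-2 + 2·0 + 3·0 + 2·3 = 0
  col γ: 2·-2 + 1·0 + 2·0 + 3·0 + 2·2 = 0
  col δ: 2·-1 + 1·2 + 2·0 + 3·0 + 2·0 = 0
  col ε: 2·0 + 1·3 + 2·0 + 3·-1 + 2·0 = 0
  col ζ: 2·-4 + 1·0 + 2·4 + 3·0 + 2·0 = 0

y = (p0:2, p1:1, p2:2, p3:3, p4:2)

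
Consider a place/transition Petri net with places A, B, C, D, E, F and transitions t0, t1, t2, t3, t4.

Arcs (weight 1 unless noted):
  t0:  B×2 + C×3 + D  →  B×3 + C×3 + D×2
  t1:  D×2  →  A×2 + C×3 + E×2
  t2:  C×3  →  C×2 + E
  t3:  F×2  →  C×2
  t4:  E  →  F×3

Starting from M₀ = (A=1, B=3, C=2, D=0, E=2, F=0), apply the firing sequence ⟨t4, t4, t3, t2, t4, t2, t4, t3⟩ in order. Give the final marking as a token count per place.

(A=1, B=3, C=4, D=0, E=0, F=8)

step 1: fire t4:  (A=1, B=3, C=2, D=0, E=2, F=0) → (A=1, B=3, C=2, D=0, E=1, F=3)
step 2: fire t4:  (A=1, B=3, C=2, D=0, E=1, F=3) → (A=1, B=3, C=2, D=0, E=0, F=6)
step 3: fire t3:  (A=1, B=3, C=2, D=0, E=0, F=6) → (A=1, B=3, C=4, D=0, E=0, F=4)
step 4: fire t2:  (A=1, B=3, C=4, D=0, E=0, F=4) → (A=1, B=3, C=3, D=0, E=1, F=4)
step 5: fire t4:  (A=1, B=3, C=3, D=0, E=1, F=4) → (A=1, B=3, C=3, D=0, E=0, F=7)
step 6: fire t2:  (A=1, B=3, C=3, D=0, E=0, F=7) → (A=1, B=3, C=2, D=0, E=1, F=7)
step 7: fire t4:  (A=1, B=3, C=2, D=0, E=1, F=7) → (A=1, B=3, C=2, D=0, E=0, F=10)
step 8: fire t3:  (A=1, B=3, C=2, D=0, E=0, F=10) → (A=1, B=3, C=4, D=0, E=0, F=8)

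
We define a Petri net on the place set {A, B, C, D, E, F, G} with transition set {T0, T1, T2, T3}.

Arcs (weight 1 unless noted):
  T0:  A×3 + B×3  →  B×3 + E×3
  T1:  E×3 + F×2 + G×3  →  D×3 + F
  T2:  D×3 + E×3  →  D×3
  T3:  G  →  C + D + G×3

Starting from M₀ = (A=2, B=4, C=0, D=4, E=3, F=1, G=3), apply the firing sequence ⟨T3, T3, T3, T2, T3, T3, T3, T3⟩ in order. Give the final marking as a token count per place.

(A=2, B=4, C=7, D=11, E=0, F=1, G=17)

step 1: fire T3:  (A=2, B=4, C=0, D=4, E=3, F=1, G=3) → (A=2, B=4, C=1, D=5, E=3, F=1, G=5)
step 2: fire T3:  (A=2, B=4, C=1, D=5, E=3, F=1, G=5) → (A=2, B=4, C=2, D=6, E=3, F=1, G=7)
step 3: fire T3:  (A=2, B=4, C=2, D=6, E=3, F=1, G=7) → (A=2, B=4, C=3, D=7, E=3, F=1, G=9)
step 4: fire T2:  (A=2, B=4, C=3, D=7, E=3, F=1, G=9) → (A=2, B=4, C=3, D=7, E=0, F=1, G=9)
step 5: fire T3:  (A=2, B=4, C=3, D=7, E=0, F=1, G=9) → (A=2, B=4, C=4, D=8, E=0, F=1, G=11)
step 6: fire T3:  (A=2, B=4, C=4, D=8, E=0, F=1, G=11) → (A=2, B=4, C=5, D=9, E=0, F=1, G=13)
step 7: fire T3:  (A=2, B=4, C=5, D=9, E=0, F=1, G=13) → (A=2, B=4, C=6, D=10, E=0, F=1, G=15)
step 8: fire T3:  (A=2, B=4, C=6, D=10, E=0, F=1, G=15) → (A=2, B=4, C=7, D=11, E=0, F=1, G=17)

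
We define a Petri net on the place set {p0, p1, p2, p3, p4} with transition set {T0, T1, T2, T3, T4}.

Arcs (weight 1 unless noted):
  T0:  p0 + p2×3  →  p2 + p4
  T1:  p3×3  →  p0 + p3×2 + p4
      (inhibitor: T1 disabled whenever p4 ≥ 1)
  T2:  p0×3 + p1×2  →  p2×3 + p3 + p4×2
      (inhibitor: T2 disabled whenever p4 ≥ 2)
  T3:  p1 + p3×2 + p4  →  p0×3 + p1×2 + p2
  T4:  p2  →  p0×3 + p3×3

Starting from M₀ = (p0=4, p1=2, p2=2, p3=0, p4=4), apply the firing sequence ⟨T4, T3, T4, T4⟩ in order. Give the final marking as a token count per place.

step 1: fire T4:  (p0=4, p1=2, p2=2, p3=0, p4=4) → (p0=7, p1=2, p2=1, p3=3, p4=4)
step 2: fire T3:  (p0=7, p1=2, p2=1, p3=3, p4=4) → (p0=10, p1=3, p2=2, p3=1, p4=3)
step 3: fire T4:  (p0=10, p1=3, p2=2, p3=1, p4=3) → (p0=13, p1=3, p2=1, p3=4, p4=3)
step 4: fire T4:  (p0=13, p1=3, p2=1, p3=4, p4=3) → (p0=16, p1=3, p2=0, p3=7, p4=3)

(p0=16, p1=3, p2=0, p3=7, p4=3)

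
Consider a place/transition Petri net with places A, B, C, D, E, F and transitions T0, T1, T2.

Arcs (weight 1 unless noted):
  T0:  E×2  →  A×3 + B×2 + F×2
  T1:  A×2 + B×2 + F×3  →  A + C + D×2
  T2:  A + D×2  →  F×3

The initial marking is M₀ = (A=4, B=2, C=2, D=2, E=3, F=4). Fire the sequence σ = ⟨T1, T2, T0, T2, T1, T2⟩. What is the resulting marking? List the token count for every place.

step 1: fire T1:  (A=4, B=2, C=2, D=2, E=3, F=4) → (A=3, B=0, C=3, D=4, E=3, F=1)
step 2: fire T2:  (A=3, B=0, C=3, D=4, E=3, F=1) → (A=2, B=0, C=3, D=2, E=3, F=4)
step 3: fire T0:  (A=2, B=0, C=3, D=2, E=3, F=4) → (A=5, B=2, C=3, D=2, E=1, F=6)
step 4: fire T2:  (A=5, B=2, C=3, D=2, E=1, F=6) → (A=4, B=2, C=3, D=0, E=1, F=9)
step 5: fire T1:  (A=4, B=2, C=3, D=0, E=1, F=9) → (A=3, B=0, C=4, D=2, E=1, F=6)
step 6: fire T2:  (A=3, B=0, C=4, D=2, E=1, F=6) → (A=2, B=0, C=4, D=0, E=1, F=9)

(A=2, B=0, C=4, D=0, E=1, F=9)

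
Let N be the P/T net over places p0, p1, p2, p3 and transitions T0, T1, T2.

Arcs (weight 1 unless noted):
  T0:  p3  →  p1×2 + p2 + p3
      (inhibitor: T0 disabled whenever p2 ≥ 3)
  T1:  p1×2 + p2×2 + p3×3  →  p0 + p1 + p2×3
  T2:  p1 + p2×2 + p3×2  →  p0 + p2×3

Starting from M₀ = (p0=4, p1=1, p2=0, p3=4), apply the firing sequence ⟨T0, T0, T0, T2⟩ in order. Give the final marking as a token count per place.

(p0=5, p1=6, p2=4, p3=2)

step 1: fire T0:  (p0=4, p1=1, p2=0, p3=4) → (p0=4, p1=3, p2=1, p3=4)
step 2: fire T0:  (p0=4, p1=3, p2=1, p3=4) → (p0=4, p1=5, p2=2, p3=4)
step 3: fire T0:  (p0=4, p1=5, p2=2, p3=4) → (p0=4, p1=7, p2=3, p3=4)
step 4: fire T2:  (p0=4, p1=7, p2=3, p3=4) → (p0=5, p1=6, p2=4, p3=2)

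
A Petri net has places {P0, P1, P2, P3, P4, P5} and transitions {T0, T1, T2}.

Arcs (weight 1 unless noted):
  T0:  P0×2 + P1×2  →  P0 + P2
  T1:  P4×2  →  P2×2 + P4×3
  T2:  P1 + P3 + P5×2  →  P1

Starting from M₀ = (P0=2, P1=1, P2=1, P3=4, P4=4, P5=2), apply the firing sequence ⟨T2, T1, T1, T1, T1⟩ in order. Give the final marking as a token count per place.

(P0=2, P1=1, P2=9, P3=3, P4=8, P5=0)

step 1: fire T2:  (P0=2, P1=1, P2=1, P3=4, P4=4, P5=2) → (P0=2, P1=1, P2=1, P3=3, P4=4, P5=0)
step 2: fire T1:  (P0=2, P1=1, P2=1, P3=3, P4=4, P5=0) → (P0=2, P1=1, P2=3, P3=3, P4=5, P5=0)
step 3: fire T1:  (P0=2, P1=1, P2=3, P3=3, P4=5, P5=0) → (P0=2, P1=1, P2=5, P3=3, P4=6, P5=0)
step 4: fire T1:  (P0=2, P1=1, P2=5, P3=3, P4=6, P5=0) → (P0=2, P1=1, P2=7, P3=3, P4=7, P5=0)
step 5: fire T1:  (P0=2, P1=1, P2=7, P3=3, P4=7, P5=0) → (P0=2, P1=1, P2=9, P3=3, P4=8, P5=0)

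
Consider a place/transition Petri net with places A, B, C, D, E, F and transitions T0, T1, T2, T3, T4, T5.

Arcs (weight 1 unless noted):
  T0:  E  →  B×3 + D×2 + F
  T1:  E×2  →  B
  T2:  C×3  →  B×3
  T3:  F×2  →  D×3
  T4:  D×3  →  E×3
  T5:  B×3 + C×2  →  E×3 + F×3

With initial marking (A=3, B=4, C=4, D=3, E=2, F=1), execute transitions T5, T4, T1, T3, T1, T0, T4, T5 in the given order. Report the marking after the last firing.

step 1: fire T5:  (A=3, B=4, C=4, D=3, E=2, F=1) → (A=3, B=1, C=2, D=3, E=5, F=4)
step 2: fire T4:  (A=3, B=1, C=2, D=3, E=5, F=4) → (A=3, B=1, C=2, D=0, E=8, F=4)
step 3: fire T1:  (A=3, B=1, C=2, D=0, E=8, F=4) → (A=3, B=2, C=2, D=0, E=6, F=4)
step 4: fire T3:  (A=3, B=2, C=2, D=0, E=6, F=4) → (A=3, B=2, C=2, D=3, E=6, F=2)
step 5: fire T1:  (A=3, B=2, C=2, D=3, E=6, F=2) → (A=3, B=3, C=2, D=3, E=4, F=2)
step 6: fire T0:  (A=3, B=3, C=2, D=3, E=4, F=2) → (A=3, B=6, C=2, D=5, E=3, F=3)
step 7: fire T4:  (A=3, B=6, C=2, D=5, E=3, F=3) → (A=3, B=6, C=2, D=2, E=6, F=3)
step 8: fire T5:  (A=3, B=6, C=2, D=2, E=6, F=3) → (A=3, B=3, C=0, D=2, E=9, F=6)

(A=3, B=3, C=0, D=2, E=9, F=6)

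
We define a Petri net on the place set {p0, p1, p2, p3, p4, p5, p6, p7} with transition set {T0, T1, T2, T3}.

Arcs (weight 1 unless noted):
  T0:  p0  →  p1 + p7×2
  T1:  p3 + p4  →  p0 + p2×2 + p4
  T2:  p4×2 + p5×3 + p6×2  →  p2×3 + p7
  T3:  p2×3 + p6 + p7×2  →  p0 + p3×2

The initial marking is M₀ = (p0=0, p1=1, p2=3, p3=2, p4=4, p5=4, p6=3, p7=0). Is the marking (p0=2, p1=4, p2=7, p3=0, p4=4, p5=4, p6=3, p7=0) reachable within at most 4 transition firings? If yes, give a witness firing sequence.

depth 0: 1 marking
depth 1: 3 markings reached so far
depth 2: 6 markings reached so far
depth 3: 10 markings reached so far
depth 4: 15 markings reached so far
target is not among the 15 markings reachable within 4 steps

NO — not reachable within 4 firings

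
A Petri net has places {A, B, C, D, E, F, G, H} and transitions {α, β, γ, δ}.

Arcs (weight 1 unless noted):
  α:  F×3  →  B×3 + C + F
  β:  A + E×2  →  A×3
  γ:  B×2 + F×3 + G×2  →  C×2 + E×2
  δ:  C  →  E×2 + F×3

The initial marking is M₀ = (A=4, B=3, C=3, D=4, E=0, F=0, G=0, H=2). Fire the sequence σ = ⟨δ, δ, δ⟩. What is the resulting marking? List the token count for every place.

step 1: fire δ:  (A=4, B=3, C=3, D=4, E=0, F=0, G=0, H=2) → (A=4, B=3, C=2, D=4, E=2, F=3, G=0, H=2)
step 2: fire δ:  (A=4, B=3, C=2, D=4, E=2, F=3, G=0, H=2) → (A=4, B=3, C=1, D=4, E=4, F=6, G=0, H=2)
step 3: fire δ:  (A=4, B=3, C=1, D=4, E=4, F=6, G=0, H=2) → (A=4, B=3, C=0, D=4, E=6, F=9, G=0, H=2)

(A=4, B=3, C=0, D=4, E=6, F=9, G=0, H=2)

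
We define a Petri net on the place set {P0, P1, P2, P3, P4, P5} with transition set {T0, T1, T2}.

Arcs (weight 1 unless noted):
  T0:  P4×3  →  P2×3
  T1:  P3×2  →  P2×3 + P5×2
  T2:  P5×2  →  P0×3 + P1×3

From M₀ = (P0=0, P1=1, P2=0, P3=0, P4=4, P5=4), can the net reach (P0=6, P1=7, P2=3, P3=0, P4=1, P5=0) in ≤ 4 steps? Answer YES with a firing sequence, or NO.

YES — reachable via ⟨T0, T2, T2⟩ (3 firings)

step 1: fire T0:  (P0=0, P1=1, P2=0, P3=0, P4=4, P5=4) → (P0=0, P1=1, P2=3, P3=0, P4=1, P5=4)
step 2: fire T2:  (P0=0, P1=1, P2=3, P3=0, P4=1, P5=4) → (P0=3, P1=4, P2=3, P3=0, P4=1, P5=2)
step 3: fire T2:  (P0=3, P1=4, P2=3, P3=0, P4=1, P5=2) → (P0=6, P1=7, P2=3, P3=0, P4=1, P5=0)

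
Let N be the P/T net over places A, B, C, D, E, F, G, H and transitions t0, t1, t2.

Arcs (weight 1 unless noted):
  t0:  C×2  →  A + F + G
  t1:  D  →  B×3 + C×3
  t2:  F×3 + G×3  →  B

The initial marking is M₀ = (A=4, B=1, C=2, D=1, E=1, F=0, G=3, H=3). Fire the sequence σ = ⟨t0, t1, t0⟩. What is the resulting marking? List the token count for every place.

step 1: fire t0:  (A=4, B=1, C=2, D=1, E=1, F=0, G=3, H=3) → (A=5, B=1, C=0, D=1, E=1, F=1, G=4, H=3)
step 2: fire t1:  (A=5, B=1, C=0, D=1, E=1, F=1, G=4, H=3) → (A=5, B=4, C=3, D=0, E=1, F=1, G=4, H=3)
step 3: fire t0:  (A=5, B=4, C=3, D=0, E=1, F=1, G=4, H=3) → (A=6, B=4, C=1, D=0, E=1, F=2, G=5, H=3)

(A=6, B=4, C=1, D=0, E=1, F=2, G=5, H=3)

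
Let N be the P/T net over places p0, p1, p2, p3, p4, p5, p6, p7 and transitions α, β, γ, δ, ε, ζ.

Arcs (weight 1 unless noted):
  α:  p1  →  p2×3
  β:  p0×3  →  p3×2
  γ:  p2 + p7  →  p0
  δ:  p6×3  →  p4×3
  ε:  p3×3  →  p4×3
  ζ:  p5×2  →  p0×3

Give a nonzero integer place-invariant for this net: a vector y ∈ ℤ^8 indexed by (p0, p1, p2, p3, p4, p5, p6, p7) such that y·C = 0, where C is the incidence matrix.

Incidence matrix C (rows=places, cols=transitions):
        α    β    γ    δ    ε    ζ
   p0   0   -3    1    0    0    3
   p1  -1    0    0    0    0    0
   p2   3    0   -1    0    0    0
   p3   0    2    0    0   -3    0
   p4   0    0    0    3    3    0
   p5   0    0    0    0    0   -2
   p6   0    0    0   -3    0    0
   p7   0    0   -1    0    0    0

Candidate y = [2, 6, 2, 3, 3, 3, 3, 0]; check y·C column-wise:
  col α: 2·0 + 6·-1 + 2·3 + 3·0 + 3·0 + 3·0 + 3·0 = 0
  col β: 2·-3 + 6·0 + 2·0 + 3·2 + 3·0 + 3·0 + 3·0 = 0
  col γ: 2·1 + 6·0 + 2·-1 + 3·0 + 3·0 + 3·0 + 3·0 + 0·-1 = 0
  col δ: 2·0 + 6·0 + 2·0 + 3·0 + 3·3 + 3·0 + 3·-3 = 0
  col ε: 2·0 + 6·0 + 2·0 + 3·-3 + 3·3 + 3·0 + 3·0 = 0
  col ζ: 2·3 + 6·0 + 2·0 + 3·0 + 3·0 + 3·-2 + 3·0 = 0

y = (p0:2, p1:6, p2:2, p3:3, p4:3, p5:3, p6:3, p7:0)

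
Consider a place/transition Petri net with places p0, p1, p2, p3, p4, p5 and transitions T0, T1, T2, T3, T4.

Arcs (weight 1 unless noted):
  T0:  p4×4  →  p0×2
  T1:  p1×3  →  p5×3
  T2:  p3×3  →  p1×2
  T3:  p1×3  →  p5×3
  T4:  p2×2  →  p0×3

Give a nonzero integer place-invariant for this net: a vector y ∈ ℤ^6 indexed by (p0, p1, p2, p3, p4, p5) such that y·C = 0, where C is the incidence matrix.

Incidence matrix C (rows=places, cols=transitions):
       T0   T1   T2   T3   T4
   p0   2    0    0    0    3
   p1   0   -3    2   -3    0
   p2   0    0    0    0   -2
   p3   0    0   -3    0    0
   p4  -4    0    0    0    0
   p5   0    3    0    3    0

Candidate y = [2, 0, 3, 0, 1, 0]; check y·C column-wise:
  col T0: 2·2 + 3·0 + 1·-4 = 0
  col T1: 2·0 + 0·-3 + 3·0 + 1·0 + 0·3 = 0
  col T2: 2·0 + 0·2 + 3·0 + 0·-3 + 1·0 = 0
  col T3: 2·0 + 0·-3 + 3·0 + 1·0 + 0·3 = 0
  col T4: 2·3 + 3·-2 + 1·0 = 0

y = (p0:2, p1:0, p2:3, p3:0, p4:1, p5:0)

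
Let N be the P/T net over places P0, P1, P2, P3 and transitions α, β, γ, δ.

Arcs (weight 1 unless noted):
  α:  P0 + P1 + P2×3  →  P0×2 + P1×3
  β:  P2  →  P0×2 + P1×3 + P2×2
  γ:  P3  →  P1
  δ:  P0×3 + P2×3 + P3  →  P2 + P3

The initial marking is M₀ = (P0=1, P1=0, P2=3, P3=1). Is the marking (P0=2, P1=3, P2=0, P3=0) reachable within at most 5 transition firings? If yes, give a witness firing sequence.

YES — reachable via ⟨γ, α⟩ (2 firings)

step 1: fire γ:  (P0=1, P1=0, P2=3, P3=1) → (P0=1, P1=1, P2=3, P3=0)
step 2: fire α:  (P0=1, P1=1, P2=3, P3=0) → (P0=2, P1=3, P2=0, P3=0)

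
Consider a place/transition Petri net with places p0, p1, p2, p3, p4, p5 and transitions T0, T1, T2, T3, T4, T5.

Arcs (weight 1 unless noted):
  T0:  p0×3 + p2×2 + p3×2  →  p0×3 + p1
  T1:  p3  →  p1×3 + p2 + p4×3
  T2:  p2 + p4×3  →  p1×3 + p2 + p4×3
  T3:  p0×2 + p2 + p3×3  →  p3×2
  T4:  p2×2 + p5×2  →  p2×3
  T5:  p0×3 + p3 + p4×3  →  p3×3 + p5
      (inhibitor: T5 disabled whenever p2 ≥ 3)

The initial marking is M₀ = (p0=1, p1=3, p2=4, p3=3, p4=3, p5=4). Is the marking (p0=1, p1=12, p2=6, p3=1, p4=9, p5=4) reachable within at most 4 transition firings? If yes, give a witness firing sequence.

YES — reachable via ⟨T1, T1, T2⟩ (3 firings)

step 1: fire T1:  (p0=1, p1=3, p2=4, p3=3, p4=3, p5=4) → (p0=1, p1=6, p2=5, p3=2, p4=6, p5=4)
step 2: fire T1:  (p0=1, p1=6, p2=5, p3=2, p4=6, p5=4) → (p0=1, p1=9, p2=6, p3=1, p4=9, p5=4)
step 3: fire T2:  (p0=1, p1=9, p2=6, p3=1, p4=9, p5=4) → (p0=1, p1=12, p2=6, p3=1, p4=9, p5=4)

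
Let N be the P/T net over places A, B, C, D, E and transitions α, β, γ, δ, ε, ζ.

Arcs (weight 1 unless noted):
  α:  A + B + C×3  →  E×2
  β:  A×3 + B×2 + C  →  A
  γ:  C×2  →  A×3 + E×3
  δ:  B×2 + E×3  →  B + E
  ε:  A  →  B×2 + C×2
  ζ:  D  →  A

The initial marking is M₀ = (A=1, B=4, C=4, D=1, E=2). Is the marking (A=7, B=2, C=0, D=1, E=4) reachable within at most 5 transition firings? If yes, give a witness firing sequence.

YES — reachable via ⟨γ, γ, δ, δ⟩ (4 firings)

step 1: fire γ:  (A=1, B=4, C=4, D=1, E=2) → (A=4, B=4, C=2, D=1, E=5)
step 2: fire γ:  (A=4, B=4, C=2, D=1, E=5) → (A=7, B=4, C=0, D=1, E=8)
step 3: fire δ:  (A=7, B=4, C=0, D=1, E=8) → (A=7, B=3, C=0, D=1, E=6)
step 4: fire δ:  (A=7, B=3, C=0, D=1, E=6) → (A=7, B=2, C=0, D=1, E=4)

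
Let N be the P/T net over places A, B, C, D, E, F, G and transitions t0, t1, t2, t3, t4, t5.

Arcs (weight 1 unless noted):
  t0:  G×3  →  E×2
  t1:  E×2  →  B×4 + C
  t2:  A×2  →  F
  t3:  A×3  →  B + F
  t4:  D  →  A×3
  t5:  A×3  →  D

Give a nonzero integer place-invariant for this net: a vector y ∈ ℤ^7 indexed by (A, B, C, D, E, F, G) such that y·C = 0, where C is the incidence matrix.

Incidence matrix C (rows=places, cols=transitions):
       t0   t1   t2   t3   t4   t5
    A   0    0   -2   -3    3   -3
    B   0    4    0    1    0    0
    C   0    1    0    0    0    0
    D   0    0    0    0   -1    1
    E   2   -2    0    0    0    0
    F   0    0    1    1    0    0
    G  -3    0    0    0    0    0

Candidate y = [1, 1, -4, 3, 0, 2, 0]; check y·C column-wise:
  col t0: 1·0 + 1·0 + -4·0 + 3·0 + 0·2 + 2·0 + 0·-3 = 0
  col t1: 1·0 + 1·4 + -4·1 + 3·0 + 0·-2 + 2·0 = 0
  col t2: 1·-2 + 1·0 + -4·0 + 3·0 + 2·1 = 0
  col t3: 1·-3 + 1·1 + -4·0 + 3·0 + 2·1 = 0
  col t4: 1·3 + 1·0 + -4·0 + 3·-1 + 2·0 = 0
  col t5: 1·-3 + 1·0 + -4·0 + 3·1 + 2·0 = 0

y = (A:1, B:1, C:-4, D:3, E:0, F:2, G:0)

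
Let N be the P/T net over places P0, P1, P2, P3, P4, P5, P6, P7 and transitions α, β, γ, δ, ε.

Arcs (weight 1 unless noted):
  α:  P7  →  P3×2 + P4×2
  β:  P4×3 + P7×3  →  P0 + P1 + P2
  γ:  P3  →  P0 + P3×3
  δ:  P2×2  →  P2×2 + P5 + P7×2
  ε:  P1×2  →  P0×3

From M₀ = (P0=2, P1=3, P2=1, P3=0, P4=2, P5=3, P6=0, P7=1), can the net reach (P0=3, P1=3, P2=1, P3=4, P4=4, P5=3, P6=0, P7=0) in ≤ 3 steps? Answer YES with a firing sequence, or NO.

step 1: fire α:  (P0=2, P1=3, P2=1, P3=0, P4=2, P5=3, P6=0, P7=1) → (P0=2, P1=3, P2=1, P3=2, P4=4, P5=3, P6=0, P7=0)
step 2: fire γ:  (P0=2, P1=3, P2=1, P3=2, P4=4, P5=3, P6=0, P7=0) → (P0=3, P1=3, P2=1, P3=4, P4=4, P5=3, P6=0, P7=0)

YES — reachable via ⟨α, γ⟩ (2 firings)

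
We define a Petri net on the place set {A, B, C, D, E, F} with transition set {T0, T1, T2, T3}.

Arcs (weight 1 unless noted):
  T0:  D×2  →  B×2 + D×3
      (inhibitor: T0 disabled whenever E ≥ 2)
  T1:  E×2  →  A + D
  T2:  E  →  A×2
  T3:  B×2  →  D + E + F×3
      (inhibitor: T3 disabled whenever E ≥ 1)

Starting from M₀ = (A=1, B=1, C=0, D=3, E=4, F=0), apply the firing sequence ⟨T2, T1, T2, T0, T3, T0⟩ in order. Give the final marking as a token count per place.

step 1: fire T2:  (A=1, B=1, C=0, D=3, E=4, F=0) → (A=3, B=1, C=0, D=3, E=3, F=0)
step 2: fire T1:  (A=3, B=1, C=0, D=3, E=3, F=0) → (A=4, B=1, C=0, D=4, E=1, F=0)
step 3: fire T2:  (A=4, B=1, C=0, D=4, E=1, F=0) → (A=6, B=1, C=0, D=4, E=0, F=0)
step 4: fire T0:  (A=6, B=1, C=0, D=4, E=0, F=0) → (A=6, B=3, C=0, D=5, E=0, F=0)
step 5: fire T3:  (A=6, B=3, C=0, D=5, E=0, F=0) → (A=6, B=1, C=0, D=6, E=1, F=3)
step 6: fire T0:  (A=6, B=1, C=0, D=6, E=1, F=3) → (A=6, B=3, C=0, D=7, E=1, F=3)

(A=6, B=3, C=0, D=7, E=1, F=3)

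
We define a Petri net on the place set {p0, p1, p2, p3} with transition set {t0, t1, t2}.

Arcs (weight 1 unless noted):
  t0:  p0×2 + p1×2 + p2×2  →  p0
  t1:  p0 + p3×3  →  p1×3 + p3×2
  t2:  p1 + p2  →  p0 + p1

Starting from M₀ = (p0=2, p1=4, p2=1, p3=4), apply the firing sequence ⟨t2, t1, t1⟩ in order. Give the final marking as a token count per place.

step 1: fire t2:  (p0=2, p1=4, p2=1, p3=4) → (p0=3, p1=4, p2=0, p3=4)
step 2: fire t1:  (p0=3, p1=4, p2=0, p3=4) → (p0=2, p1=7, p2=0, p3=3)
step 3: fire t1:  (p0=2, p1=7, p2=0, p3=3) → (p0=1, p1=10, p2=0, p3=2)

(p0=1, p1=10, p2=0, p3=2)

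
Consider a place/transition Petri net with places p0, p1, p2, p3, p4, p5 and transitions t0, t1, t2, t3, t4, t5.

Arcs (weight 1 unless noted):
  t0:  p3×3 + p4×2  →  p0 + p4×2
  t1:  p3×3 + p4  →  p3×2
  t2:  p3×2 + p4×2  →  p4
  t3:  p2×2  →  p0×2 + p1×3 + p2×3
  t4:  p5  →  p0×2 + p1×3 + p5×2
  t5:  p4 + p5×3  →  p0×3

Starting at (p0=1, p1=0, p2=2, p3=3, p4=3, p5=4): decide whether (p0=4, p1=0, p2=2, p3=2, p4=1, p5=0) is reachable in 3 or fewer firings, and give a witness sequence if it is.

NO — not reachable within 3 firings

depth 0: 1 marking
depth 1: 7 markings reached so far
depth 2: 22 markings reached so far
depth 3: 47 markings reached so far
target is not among the 47 markings reachable within 3 steps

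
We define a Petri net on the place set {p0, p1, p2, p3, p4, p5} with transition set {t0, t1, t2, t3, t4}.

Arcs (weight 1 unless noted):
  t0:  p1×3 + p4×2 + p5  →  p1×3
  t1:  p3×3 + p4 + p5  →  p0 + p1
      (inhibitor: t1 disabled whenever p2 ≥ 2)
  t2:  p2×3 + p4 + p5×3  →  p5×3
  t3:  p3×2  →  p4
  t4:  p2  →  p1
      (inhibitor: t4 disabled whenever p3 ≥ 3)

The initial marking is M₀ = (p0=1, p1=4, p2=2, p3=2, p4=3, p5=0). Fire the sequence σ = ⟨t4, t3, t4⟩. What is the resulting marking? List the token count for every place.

(p0=1, p1=6, p2=0, p3=0, p4=4, p5=0)

step 1: fire t4:  (p0=1, p1=4, p2=2, p3=2, p4=3, p5=0) → (p0=1, p1=5, p2=1, p3=2, p4=3, p5=0)
step 2: fire t3:  (p0=1, p1=5, p2=1, p3=2, p4=3, p5=0) → (p0=1, p1=5, p2=1, p3=0, p4=4, p5=0)
step 3: fire t4:  (p0=1, p1=5, p2=1, p3=0, p4=4, p5=0) → (p0=1, p1=6, p2=0, p3=0, p4=4, p5=0)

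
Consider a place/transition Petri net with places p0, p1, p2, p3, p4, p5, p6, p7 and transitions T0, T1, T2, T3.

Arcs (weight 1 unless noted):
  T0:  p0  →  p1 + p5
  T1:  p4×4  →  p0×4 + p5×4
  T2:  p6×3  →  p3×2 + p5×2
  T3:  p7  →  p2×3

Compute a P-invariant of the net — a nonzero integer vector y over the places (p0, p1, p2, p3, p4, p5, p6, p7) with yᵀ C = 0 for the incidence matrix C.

Incidence matrix C (rows=places, cols=transitions):
       T0   T1   T2   T3
   p0  -1    4    0    0
   p1   1    0    0    0
   p2   0    0    0    3
   p3   0    0    2    0
   p4   0   -4    0    0
   p5   1    4    2    0
   p6   0    0   -3    0
   p7   0    0    0   -1

Candidate y = [1, 1, 0, 0, 1, 0, 0, 0]; check y·C column-wise:
  col T0: 1·-1 + 1·1 + 1·0 + 0·1 = 0
  col T1: 1·4 + 1·0 + 1·-4 + 0·4 = 0
  col T2: 1·0 + 1·0 + 0·2 + 1·0 + 0·2 + 0·-3 = 0
  col T3: 1·0 + 1·0 + 0·3 + 1·0 + 0·-1 = 0

y = (p0:1, p1:1, p2:0, p3:0, p4:1, p5:0, p6:0, p7:0)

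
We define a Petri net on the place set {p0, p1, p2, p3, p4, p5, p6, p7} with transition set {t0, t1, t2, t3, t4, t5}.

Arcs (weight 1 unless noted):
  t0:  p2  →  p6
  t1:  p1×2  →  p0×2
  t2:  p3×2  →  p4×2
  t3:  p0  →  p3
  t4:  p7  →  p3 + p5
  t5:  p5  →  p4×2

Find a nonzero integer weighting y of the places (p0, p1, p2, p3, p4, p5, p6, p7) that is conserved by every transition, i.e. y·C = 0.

Incidence matrix C (rows=places, cols=transitions):
       t0   t1   t2   t3   t4   t5
   p0   0    2    0   -1    0    0
   p1   0   -2    0    0    0    0
   p2  -1    0    0    0    0    0
   p3   0    0   -2    1    1    0
   p4   0    0    2    0    0    2
   p5   0    0    0    0    1   -1
   p6   1    0    0    0    0    0
   p7   0    0    0    0   -1    0

Candidate y = [0, 0, 1, 0, 0, 0, 1, 0]; check y·C column-wise:
  col t0: 1·-1 + 1·1 = 0
  col t1: 0·2 + 0·-2 + 1·0 + 1·0 = 0
  col t2: 1·0 + 0·-2 + 0·2 + 1·0 = 0
  col t3: 0·-1 + 1·0 + 0·1 + 1·0 = 0
  col t4: 1·0 + 0·1 + 0·1 + 1·0 + 0·-1 = 0
  col t5: 1·0 + 0·2 + 0·-1 + 1·0 = 0

y = (p0:0, p1:0, p2:1, p3:0, p4:0, p5:0, p6:1, p7:0)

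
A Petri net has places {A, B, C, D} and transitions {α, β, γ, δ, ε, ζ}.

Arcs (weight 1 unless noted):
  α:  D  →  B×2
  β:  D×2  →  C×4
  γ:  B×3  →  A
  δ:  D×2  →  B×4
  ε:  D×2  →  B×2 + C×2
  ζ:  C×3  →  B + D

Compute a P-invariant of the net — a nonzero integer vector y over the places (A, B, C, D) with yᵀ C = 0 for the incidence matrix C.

Incidence matrix C (rows=places, cols=transitions):
        α    β    γ    δ    ε    ζ
    A   0    0    1    0    0    0
    B   2    0   -3    4    2    1
    C   0    4    0    0    2   -3
    D  -1   -2    0   -2   -2    1

Candidate y = [3, 1, 1, 2]; check y·C column-wise:
  col α: 3·0 + 1·2 + 1·0 + 2·-1 = 0
  col β: 3·0 + 1·0 + 1·4 + 2·-2 = 0
  col γ: 3·1 + 1·-3 + 1·0 + 2·0 = 0
  col δ: 3·0 + 1·4 + 1·0 + 2·-2 = 0
  col ε: 3·0 + 1·2 + 1·2 + 2·-2 = 0
  col ζ: 3·0 + 1·1 + 1·-3 + 2·1 = 0

y = (A:3, B:1, C:1, D:2)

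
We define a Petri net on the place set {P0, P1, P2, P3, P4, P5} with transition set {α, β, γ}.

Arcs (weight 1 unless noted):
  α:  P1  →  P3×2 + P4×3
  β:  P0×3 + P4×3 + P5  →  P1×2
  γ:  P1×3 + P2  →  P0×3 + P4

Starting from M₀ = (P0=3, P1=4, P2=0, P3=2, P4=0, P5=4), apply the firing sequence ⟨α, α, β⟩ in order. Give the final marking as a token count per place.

step 1: fire α:  (P0=3, P1=4, P2=0, P3=2, P4=0, P5=4) → (P0=3, P1=3, P2=0, P3=4, P4=3, P5=4)
step 2: fire α:  (P0=3, P1=3, P2=0, P3=4, P4=3, P5=4) → (P0=3, P1=2, P2=0, P3=6, P4=6, P5=4)
step 3: fire β:  (P0=3, P1=2, P2=0, P3=6, P4=6, P5=4) → (P0=0, P1=4, P2=0, P3=6, P4=3, P5=3)

(P0=0, P1=4, P2=0, P3=6, P4=3, P5=3)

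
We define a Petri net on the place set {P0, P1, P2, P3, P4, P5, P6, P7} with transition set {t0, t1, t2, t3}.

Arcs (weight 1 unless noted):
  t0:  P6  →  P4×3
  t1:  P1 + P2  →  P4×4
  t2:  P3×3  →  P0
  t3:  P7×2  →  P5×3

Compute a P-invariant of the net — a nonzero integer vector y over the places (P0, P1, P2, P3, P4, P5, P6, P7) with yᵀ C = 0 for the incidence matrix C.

y = (P0:0, P1:1, P2:-1, P3:0, P4:0, P5:0, P6:0, P7:0)

Incidence matrix C (rows=places, cols=transitions):
       t0   t1   t2   t3
   P0   0    0    1    0
   P1   0   -1    0    0
   P2   0   -1    0    0
   P3   0    0   -3    0
   P4   3    4    0    0
   P5   0    0    0    3
   P6  -1    0    0    0
   P7   0    0    0   -2

Candidate y = [0, 1, -1, 0, 0, 0, 0, 0]; check y·C column-wise:
  col t0: 1·0 + -1·0 + 0·3 + 0·-1 = 0
  col t1: 1·-1 + -1·-1 + 0·4 = 0
  col t2: 0·1 + 1·0 + -1·0 + 0·-3 = 0
  col t3: 1·0 + -1·0 + 0·3 + 0·-2 = 0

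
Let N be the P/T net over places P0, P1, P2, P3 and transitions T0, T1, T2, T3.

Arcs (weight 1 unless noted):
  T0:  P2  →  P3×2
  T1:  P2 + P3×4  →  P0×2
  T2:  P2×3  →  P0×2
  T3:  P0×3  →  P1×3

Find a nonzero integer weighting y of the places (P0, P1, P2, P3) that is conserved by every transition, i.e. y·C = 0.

y = (P0:3, P1:3, P2:2, P3:1)

Incidence matrix C (rows=places, cols=transitions):
       T0   T1   T2   T3
   P0   0    2    2   -3
   P1   0    0    0    3
   P2  -1   -1   -3    0
   P3   2   -4    0    0

Candidate y = [3, 3, 2, 1]; check y·C column-wise:
  col T0: 3·0 + 3·0 + 2·-1 + 1·2 = 0
  col T1: 3·2 + 3·0 + 2·-1 + 1·-4 = 0
  col T2: 3·2 + 3·0 + 2·-3 + 1·0 = 0
  col T3: 3·-3 + 3·3 + 2·0 + 1·0 = 0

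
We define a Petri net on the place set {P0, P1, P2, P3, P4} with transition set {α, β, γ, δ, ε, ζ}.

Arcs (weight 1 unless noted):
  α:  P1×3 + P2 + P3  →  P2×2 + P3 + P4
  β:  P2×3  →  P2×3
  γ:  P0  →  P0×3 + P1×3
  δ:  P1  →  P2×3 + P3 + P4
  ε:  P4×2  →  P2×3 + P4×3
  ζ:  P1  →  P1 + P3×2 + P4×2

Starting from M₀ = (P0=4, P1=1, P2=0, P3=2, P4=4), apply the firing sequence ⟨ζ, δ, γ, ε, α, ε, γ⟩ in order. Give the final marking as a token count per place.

step 1: fire ζ:  (P0=4, P1=1, P2=0, P3=2, P4=4) → (P0=4, P1=1, P2=0, P3=4, P4=6)
step 2: fire δ:  (P0=4, P1=1, P2=0, P3=4, P4=6) → (P0=4, P1=0, P2=3, P3=5, P4=7)
step 3: fire γ:  (P0=4, P1=0, P2=3, P3=5, P4=7) → (P0=6, P1=3, P2=3, P3=5, P4=7)
step 4: fire ε:  (P0=6, P1=3, P2=3, P3=5, P4=7) → (P0=6, P1=3, P2=6, P3=5, P4=8)
step 5: fire α:  (P0=6, P1=3, P2=6, P3=5, P4=8) → (P0=6, P1=0, P2=7, P3=5, P4=9)
step 6: fire ε:  (P0=6, P1=0, P2=7, P3=5, P4=9) → (P0=6, P1=0, P2=10, P3=5, P4=10)
step 7: fire γ:  (P0=6, P1=0, P2=10, P3=5, P4=10) → (P0=8, P1=3, P2=10, P3=5, P4=10)

(P0=8, P1=3, P2=10, P3=5, P4=10)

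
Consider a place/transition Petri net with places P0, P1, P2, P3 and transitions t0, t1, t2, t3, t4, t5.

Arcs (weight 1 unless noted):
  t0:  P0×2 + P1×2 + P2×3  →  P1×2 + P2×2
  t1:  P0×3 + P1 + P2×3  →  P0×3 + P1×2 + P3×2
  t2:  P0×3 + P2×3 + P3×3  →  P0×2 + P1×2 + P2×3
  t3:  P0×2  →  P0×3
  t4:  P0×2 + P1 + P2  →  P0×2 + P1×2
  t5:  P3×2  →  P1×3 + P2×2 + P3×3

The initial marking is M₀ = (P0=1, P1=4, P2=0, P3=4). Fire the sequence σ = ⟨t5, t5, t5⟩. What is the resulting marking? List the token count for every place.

(P0=1, P1=13, P2=6, P3=7)

step 1: fire t5:  (P0=1, P1=4, P2=0, P3=4) → (P0=1, P1=7, P2=2, P3=5)
step 2: fire t5:  (P0=1, P1=7, P2=2, P3=5) → (P0=1, P1=10, P2=4, P3=6)
step 3: fire t5:  (P0=1, P1=10, P2=4, P3=6) → (P0=1, P1=13, P2=6, P3=7)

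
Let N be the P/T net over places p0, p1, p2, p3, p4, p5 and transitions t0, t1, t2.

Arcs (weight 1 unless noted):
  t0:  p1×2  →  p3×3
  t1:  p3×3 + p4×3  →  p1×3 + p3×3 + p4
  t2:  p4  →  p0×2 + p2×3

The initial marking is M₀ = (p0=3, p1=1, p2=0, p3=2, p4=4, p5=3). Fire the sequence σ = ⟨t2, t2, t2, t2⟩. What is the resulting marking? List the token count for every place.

(p0=11, p1=1, p2=12, p3=2, p4=0, p5=3)

step 1: fire t2:  (p0=3, p1=1, p2=0, p3=2, p4=4, p5=3) → (p0=5, p1=1, p2=3, p3=2, p4=3, p5=3)
step 2: fire t2:  (p0=5, p1=1, p2=3, p3=2, p4=3, p5=3) → (p0=7, p1=1, p2=6, p3=2, p4=2, p5=3)
step 3: fire t2:  (p0=7, p1=1, p2=6, p3=2, p4=2, p5=3) → (p0=9, p1=1, p2=9, p3=2, p4=1, p5=3)
step 4: fire t2:  (p0=9, p1=1, p2=9, p3=2, p4=1, p5=3) → (p0=11, p1=1, p2=12, p3=2, p4=0, p5=3)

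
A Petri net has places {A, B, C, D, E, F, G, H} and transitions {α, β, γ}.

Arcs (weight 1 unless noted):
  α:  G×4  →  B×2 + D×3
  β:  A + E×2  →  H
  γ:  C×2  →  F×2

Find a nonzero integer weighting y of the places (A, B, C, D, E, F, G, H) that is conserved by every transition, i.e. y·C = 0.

Incidence matrix C (rows=places, cols=transitions):
        α    β    γ
    A   0   -1    0
    B   2    0    0
    C   0    0   -2
    D   3    0    0
    E   0   -2    0
    F   0    0    2
    G  -4    0    0
    H   0    1    0

Candidate y = [0, 3, 0, -2, 0, 0, 0, 0]; check y·C column-wise:
  col α: 3·2 + -2·3 + 0·-4 = 0
  col β: 0·-1 + 3·0 + -2·0 + 0·-2 + 0·1 = 0
  col γ: 3·0 + 0·-2 + -2·0 + 0·2 = 0

y = (A:0, B:3, C:0, D:-2, E:0, F:0, G:0, H:0)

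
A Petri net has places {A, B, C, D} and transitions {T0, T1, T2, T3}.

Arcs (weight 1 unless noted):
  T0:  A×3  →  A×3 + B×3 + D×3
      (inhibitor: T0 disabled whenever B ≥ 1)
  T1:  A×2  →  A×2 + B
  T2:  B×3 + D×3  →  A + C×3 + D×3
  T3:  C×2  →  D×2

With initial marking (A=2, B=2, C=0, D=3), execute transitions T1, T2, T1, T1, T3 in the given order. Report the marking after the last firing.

(A=3, B=2, C=1, D=5)

step 1: fire T1:  (A=2, B=2, C=0, D=3) → (A=2, B=3, C=0, D=3)
step 2: fire T2:  (A=2, B=3, C=0, D=3) → (A=3, B=0, C=3, D=3)
step 3: fire T1:  (A=3, B=0, C=3, D=3) → (A=3, B=1, C=3, D=3)
step 4: fire T1:  (A=3, B=1, C=3, D=3) → (A=3, B=2, C=3, D=3)
step 5: fire T3:  (A=3, B=2, C=3, D=3) → (A=3, B=2, C=1, D=5)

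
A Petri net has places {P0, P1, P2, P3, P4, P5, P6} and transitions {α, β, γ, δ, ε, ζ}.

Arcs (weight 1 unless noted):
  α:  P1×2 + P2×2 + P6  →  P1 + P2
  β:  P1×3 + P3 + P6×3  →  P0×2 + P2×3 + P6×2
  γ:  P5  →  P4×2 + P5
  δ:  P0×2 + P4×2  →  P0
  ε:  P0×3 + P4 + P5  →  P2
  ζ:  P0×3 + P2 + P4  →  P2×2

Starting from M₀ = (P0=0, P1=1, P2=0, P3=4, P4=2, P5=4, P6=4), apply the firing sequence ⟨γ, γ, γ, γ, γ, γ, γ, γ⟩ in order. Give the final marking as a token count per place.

(P0=0, P1=1, P2=0, P3=4, P4=18, P5=4, P6=4)

step 1: fire γ:  (P0=0, P1=1, P2=0, P3=4, P4=2, P5=4, P6=4) → (P0=0, P1=1, P2=0, P3=4, P4=4, P5=4, P6=4)
step 2: fire γ:  (P0=0, P1=1, P2=0, P3=4, P4=4, P5=4, P6=4) → (P0=0, P1=1, P2=0, P3=4, P4=6, P5=4, P6=4)
step 3: fire γ:  (P0=0, P1=1, P2=0, P3=4, P4=6, P5=4, P6=4) → (P0=0, P1=1, P2=0, P3=4, P4=8, P5=4, P6=4)
step 4: fire γ:  (P0=0, P1=1, P2=0, P3=4, P4=8, P5=4, P6=4) → (P0=0, P1=1, P2=0, P3=4, P4=10, P5=4, P6=4)
step 5: fire γ:  (P0=0, P1=1, P2=0, P3=4, P4=10, P5=4, P6=4) → (P0=0, P1=1, P2=0, P3=4, P4=12, P5=4, P6=4)
step 6: fire γ:  (P0=0, P1=1, P2=0, P3=4, P4=12, P5=4, P6=4) → (P0=0, P1=1, P2=0, P3=4, P4=14, P5=4, P6=4)
step 7: fire γ:  (P0=0, P1=1, P2=0, P3=4, P4=14, P5=4, P6=4) → (P0=0, P1=1, P2=0, P3=4, P4=16, P5=4, P6=4)
step 8: fire γ:  (P0=0, P1=1, P2=0, P3=4, P4=16, P5=4, P6=4) → (P0=0, P1=1, P2=0, P3=4, P4=18, P5=4, P6=4)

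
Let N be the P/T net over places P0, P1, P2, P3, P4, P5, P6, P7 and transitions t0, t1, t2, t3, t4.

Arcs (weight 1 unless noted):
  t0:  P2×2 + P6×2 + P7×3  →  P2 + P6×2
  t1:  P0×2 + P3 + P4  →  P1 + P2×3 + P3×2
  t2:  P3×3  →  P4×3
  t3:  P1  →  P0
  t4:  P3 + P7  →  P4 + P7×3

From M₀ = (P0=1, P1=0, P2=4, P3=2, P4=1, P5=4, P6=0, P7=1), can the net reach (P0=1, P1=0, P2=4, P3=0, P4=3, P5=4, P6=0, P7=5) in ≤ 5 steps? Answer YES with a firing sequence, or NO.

step 1: fire t4:  (P0=1, P1=0, P2=4, P3=2, P4=1, P5=4, P6=0, P7=1) → (P0=1, P1=0, P2=4, P3=1, P4=2, P5=4, P6=0, P7=3)
step 2: fire t4:  (P0=1, P1=0, P2=4, P3=1, P4=2, P5=4, P6=0, P7=3) → (P0=1, P1=0, P2=4, P3=0, P4=3, P5=4, P6=0, P7=5)

YES — reachable via ⟨t4, t4⟩ (2 firings)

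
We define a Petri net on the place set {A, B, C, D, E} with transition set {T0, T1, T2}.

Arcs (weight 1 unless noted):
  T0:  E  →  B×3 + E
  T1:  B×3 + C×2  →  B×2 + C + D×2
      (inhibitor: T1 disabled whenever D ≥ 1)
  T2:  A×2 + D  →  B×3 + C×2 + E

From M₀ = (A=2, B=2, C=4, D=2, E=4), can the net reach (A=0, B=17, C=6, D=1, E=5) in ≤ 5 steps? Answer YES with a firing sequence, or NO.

YES — reachable via ⟨T0, T0, T0, T0, T2⟩ (5 firings)

step 1: fire T0:  (A=2, B=2, C=4, D=2, E=4) → (A=2, B=5, C=4, D=2, E=4)
step 2: fire T0:  (A=2, B=5, C=4, D=2, E=4) → (A=2, B=8, C=4, D=2, E=4)
step 3: fire T0:  (A=2, B=8, C=4, D=2, E=4) → (A=2, B=11, C=4, D=2, E=4)
step 4: fire T0:  (A=2, B=11, C=4, D=2, E=4) → (A=2, B=14, C=4, D=2, E=4)
step 5: fire T2:  (A=2, B=14, C=4, D=2, E=4) → (A=0, B=17, C=6, D=1, E=5)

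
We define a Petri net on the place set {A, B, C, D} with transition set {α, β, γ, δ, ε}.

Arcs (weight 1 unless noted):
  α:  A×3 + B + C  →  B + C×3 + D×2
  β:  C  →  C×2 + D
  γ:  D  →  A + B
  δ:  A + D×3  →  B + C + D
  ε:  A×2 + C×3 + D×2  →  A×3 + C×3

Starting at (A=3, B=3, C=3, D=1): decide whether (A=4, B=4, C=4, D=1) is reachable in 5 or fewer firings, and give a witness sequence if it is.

step 1: fire β:  (A=3, B=3, C=3, D=1) → (A=3, B=3, C=4, D=2)
step 2: fire γ:  (A=3, B=3, C=4, D=2) → (A=4, B=4, C=4, D=1)

YES — reachable via ⟨β, γ⟩ (2 firings)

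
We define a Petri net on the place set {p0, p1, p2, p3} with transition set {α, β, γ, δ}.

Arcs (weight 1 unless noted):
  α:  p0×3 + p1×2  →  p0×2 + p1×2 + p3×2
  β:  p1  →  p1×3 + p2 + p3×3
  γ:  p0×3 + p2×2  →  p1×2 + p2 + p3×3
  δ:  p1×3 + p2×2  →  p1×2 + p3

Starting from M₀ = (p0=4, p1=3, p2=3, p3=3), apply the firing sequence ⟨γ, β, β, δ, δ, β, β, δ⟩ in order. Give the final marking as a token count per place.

(p0=1, p1=10, p2=0, p3=21)

step 1: fire γ:  (p0=4, p1=3, p2=3, p3=3) → (p0=1, p1=5, p2=2, p3=6)
step 2: fire β:  (p0=1, p1=5, p2=2, p3=6) → (p0=1, p1=7, p2=3, p3=9)
step 3: fire β:  (p0=1, p1=7, p2=3, p3=9) → (p0=1, p1=9, p2=4, p3=12)
step 4: fire δ:  (p0=1, p1=9, p2=4, p3=12) → (p0=1, p1=8, p2=2, p3=13)
step 5: fire δ:  (p0=1, p1=8, p2=2, p3=13) → (p0=1, p1=7, p2=0, p3=14)
step 6: fire β:  (p0=1, p1=7, p2=0, p3=14) → (p0=1, p1=9, p2=1, p3=17)
step 7: fire β:  (p0=1, p1=9, p2=1, p3=17) → (p0=1, p1=11, p2=2, p3=20)
step 8: fire δ:  (p0=1, p1=11, p2=2, p3=20) → (p0=1, p1=10, p2=0, p3=21)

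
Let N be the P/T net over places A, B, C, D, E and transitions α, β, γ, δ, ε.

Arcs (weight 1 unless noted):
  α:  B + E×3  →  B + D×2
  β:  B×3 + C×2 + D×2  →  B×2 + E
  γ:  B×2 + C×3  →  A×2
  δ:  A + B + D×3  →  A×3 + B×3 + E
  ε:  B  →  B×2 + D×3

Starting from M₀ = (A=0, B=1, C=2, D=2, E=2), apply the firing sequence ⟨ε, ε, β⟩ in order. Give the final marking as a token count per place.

(A=0, B=2, C=0, D=6, E=3)

step 1: fire ε:  (A=0, B=1, C=2, D=2, E=2) → (A=0, B=2, C=2, D=5, E=2)
step 2: fire ε:  (A=0, B=2, C=2, D=5, E=2) → (A=0, B=3, C=2, D=8, E=2)
step 3: fire β:  (A=0, B=3, C=2, D=8, E=2) → (A=0, B=2, C=0, D=6, E=3)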